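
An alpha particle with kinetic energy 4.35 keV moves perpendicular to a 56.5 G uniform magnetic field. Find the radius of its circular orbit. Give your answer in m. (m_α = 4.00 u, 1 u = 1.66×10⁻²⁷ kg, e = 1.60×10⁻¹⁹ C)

r ≈ 1.68 m

Convert the energy: K = 4.35 keV = 6.96×10^-16 J.
v = √(2K/m) = √(2·6.96×10^-16/6.64×10^-27) = 4.58×10^5 m/s.
r = mv/(qB) = (6.64×10^-27)(4.58×10^5) / [(2×1.60×10^-19)(5.65×10^-3)] = 1.68 m.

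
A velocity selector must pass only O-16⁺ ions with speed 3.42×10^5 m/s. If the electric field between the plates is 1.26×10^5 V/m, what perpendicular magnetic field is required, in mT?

B ≈ 368 mT

qE = qvB ⇒ B = E/v = (1.26×10^5) / (3.42×10^5) = 0.368 T.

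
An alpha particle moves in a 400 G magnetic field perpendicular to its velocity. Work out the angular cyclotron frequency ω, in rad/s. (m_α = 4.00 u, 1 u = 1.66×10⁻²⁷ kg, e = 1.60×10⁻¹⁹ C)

ω = qB/m = (2×1.60×10^-19)(0.0400) / (6.64×10^-27) = 1.93×10^6 rad/s.

ω ≈ 1.93×10^6 rad/s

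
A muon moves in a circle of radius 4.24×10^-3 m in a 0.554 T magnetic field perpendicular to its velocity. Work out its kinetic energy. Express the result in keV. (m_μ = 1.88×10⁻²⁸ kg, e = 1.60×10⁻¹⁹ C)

K ≈ 2.35 keV

v = qBr/m = (1×1.60×10^-19)(0.554)(4.24×10^-3) / (1.88×10^-28) = 2.00×10^6 m/s.
K = ½mv² = 0.5·(1.88×10^-28)·(2.00×10^6)² = 3.76×10^-16 J = 2.35 keV.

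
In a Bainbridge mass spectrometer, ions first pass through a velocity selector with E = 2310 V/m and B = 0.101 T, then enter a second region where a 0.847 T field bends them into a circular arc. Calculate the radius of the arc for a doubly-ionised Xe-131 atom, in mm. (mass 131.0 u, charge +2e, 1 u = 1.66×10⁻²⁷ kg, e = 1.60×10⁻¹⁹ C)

r ≈ 18.4 mm

The selector passes v = E/B = 2310/0.101 = 2.29×10^4 m/s.
In the deflection region, r = mv/(qB₂) = (2.17×10^-25)(2.29×10^4) / [(2×1.60×10^-19)(0.847)] = 0.0184 m.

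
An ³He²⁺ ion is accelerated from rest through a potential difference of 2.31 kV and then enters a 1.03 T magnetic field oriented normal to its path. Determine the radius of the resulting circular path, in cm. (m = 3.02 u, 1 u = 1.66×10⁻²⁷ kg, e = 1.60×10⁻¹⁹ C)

The kinetic energy gained is K = qV = (2×1.60×10^-19)(2310) = 7.39×10^-16 J.
v = √(2K/m) = 5.43×10^5 m/s.
r = mv/(qB) = (5.01×10^-27)(5.43×10^5) / [(2×1.60×10^-19)(1.03)] = 8.26×10^-3 m.

r ≈ 0.826 cm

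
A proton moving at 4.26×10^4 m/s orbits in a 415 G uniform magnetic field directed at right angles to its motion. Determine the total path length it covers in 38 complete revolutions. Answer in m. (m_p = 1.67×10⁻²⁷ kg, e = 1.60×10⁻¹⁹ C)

r = mv/(qB) = 0.0107 m, so one revolution covers 2πr = 0.0673 m.
In 38 revolutions: L = 38·2πr = 2.56 m.

L ≈ 2.56 m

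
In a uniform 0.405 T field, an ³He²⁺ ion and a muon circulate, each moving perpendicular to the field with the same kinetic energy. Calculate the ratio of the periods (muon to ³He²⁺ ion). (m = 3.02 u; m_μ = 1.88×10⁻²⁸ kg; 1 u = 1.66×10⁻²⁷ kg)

T = 2πm/(qB) is independent of speed, so T₂/T₁ = (m₂/q₂)/(m₁/q₁).
T_{muon}/T_{³He²⁺ ion} = (1.88×10^-28/1e) / (5.01×10^-27/2e) = 0.0750.

ratio ≈ 0.0750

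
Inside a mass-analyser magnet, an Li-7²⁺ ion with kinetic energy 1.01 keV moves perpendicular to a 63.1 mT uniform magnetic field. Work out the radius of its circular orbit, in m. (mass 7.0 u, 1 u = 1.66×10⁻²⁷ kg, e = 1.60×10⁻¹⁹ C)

r ≈ 0.0960 m

Convert the energy: K = 1.01 keV = 1.62×10^-16 J.
v = √(2K/m) = √(2·1.62×10^-16/1.16×10^-26) = 1.67×10^5 m/s.
r = mv/(qB) = (1.16×10^-26)(1.67×10^5) / [(2×1.60×10^-19)(0.0631)] = 0.0960 m.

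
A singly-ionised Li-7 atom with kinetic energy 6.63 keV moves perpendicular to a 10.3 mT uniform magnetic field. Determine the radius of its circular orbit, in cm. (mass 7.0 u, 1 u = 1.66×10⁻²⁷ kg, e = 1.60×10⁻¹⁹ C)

r ≈ 301 cm

Convert the energy: K = 6.63 keV = 1.06×10^-15 J.
v = √(2K/m) = √(2·1.06×10^-15/1.16×10^-26) = 4.27×10^5 m/s.
r = mv/(qB) = (1.16×10^-26)(4.27×10^5) / [(1×1.60×10^-19)(0.0103)] = 3.01 m.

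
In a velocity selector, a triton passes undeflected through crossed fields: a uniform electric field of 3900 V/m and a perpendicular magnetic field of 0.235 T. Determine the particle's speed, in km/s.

For zero net force, qE = qvB, so v = E/B.
v = (3900) / (0.235) = 1.66×10^4 m/s.

v ≈ 16.6 km/s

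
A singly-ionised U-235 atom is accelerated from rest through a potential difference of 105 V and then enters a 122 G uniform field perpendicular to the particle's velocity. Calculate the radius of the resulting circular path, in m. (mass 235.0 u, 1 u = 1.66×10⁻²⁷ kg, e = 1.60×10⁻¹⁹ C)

The kinetic energy gained is K = qV = (1×1.60×10^-19)(105) = 1.68×10^-17 J.
v = √(2K/m) = 9280 m/s.
r = mv/(qB) = (3.90×10^-25)(9280) / [(1×1.60×10^-19)(0.0122)] = 1.85 m.

r ≈ 1.85 m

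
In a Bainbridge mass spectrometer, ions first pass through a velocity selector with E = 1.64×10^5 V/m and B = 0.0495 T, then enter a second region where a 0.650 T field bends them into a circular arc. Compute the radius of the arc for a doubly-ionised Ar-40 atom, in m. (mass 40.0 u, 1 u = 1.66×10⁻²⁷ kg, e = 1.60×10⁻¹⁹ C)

r ≈ 1.06 m

The selector passes v = E/B = 1.64×10^5/0.0495 = 3.31×10^6 m/s.
In the deflection region, r = mv/(qB₂) = (6.64×10^-26)(3.31×10^6) / [(2×1.60×10^-19)(0.650)] = 1.06 m.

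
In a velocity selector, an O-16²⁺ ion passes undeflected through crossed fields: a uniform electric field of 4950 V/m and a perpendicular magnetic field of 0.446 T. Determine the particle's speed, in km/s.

For zero net force, qE = qvB, so v = E/B.
v = (4950) / (0.446) = 1.11×10^4 m/s.

v ≈ 11.1 km/s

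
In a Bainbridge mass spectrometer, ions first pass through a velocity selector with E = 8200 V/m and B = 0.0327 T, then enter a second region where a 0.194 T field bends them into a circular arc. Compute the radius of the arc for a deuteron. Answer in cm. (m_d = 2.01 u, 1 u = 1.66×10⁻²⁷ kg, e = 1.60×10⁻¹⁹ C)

r ≈ 2.70 cm

The selector passes v = E/B = 8200/0.0327 = 2.51×10^5 m/s.
In the deflection region, r = mv/(qB₂) = (3.34×10^-27)(2.51×10^5) / [(1×1.60×10^-19)(0.194)] = 0.0270 m.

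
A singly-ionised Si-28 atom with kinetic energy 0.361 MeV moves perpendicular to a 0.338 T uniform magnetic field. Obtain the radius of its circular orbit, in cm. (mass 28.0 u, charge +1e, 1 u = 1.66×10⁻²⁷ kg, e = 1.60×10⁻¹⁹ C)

Convert the energy: K = 0.361 MeV = 5.78×10^-14 J.
v = √(2K/m) = √(2·5.78×10^-14/4.65×10^-26) = 1.58×10^6 m/s.
r = mv/(qB) = (4.65×10^-26)(1.58×10^6) / [(1×1.60×10^-19)(0.338)] = 1.35 m.

r ≈ 135 cm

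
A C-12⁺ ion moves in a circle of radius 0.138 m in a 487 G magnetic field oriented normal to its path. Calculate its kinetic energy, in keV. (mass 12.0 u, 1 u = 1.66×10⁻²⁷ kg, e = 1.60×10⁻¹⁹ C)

v = qBr/m = (1×1.60×10^-19)(0.0487)(0.138) / (1.99×10^-26) = 5.40×10^4 m/s.
K = ½mv² = 0.5·(1.99×10^-26)·(5.40×10^4)² = 2.90×10^-17 J = 0.181 keV.

K ≈ 0.181 keV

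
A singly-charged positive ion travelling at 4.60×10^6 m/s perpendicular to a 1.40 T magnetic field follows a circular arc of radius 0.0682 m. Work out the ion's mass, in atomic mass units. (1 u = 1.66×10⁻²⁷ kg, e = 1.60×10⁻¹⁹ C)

qvB = mv²/r ⇒ m = qBr/v.
m = (1×1.60×10^-19)(1.40)(0.0682) / (4.60×10^6) = 3.32×10^-27 kg = 2.00 u.

m ≈ 2.00 u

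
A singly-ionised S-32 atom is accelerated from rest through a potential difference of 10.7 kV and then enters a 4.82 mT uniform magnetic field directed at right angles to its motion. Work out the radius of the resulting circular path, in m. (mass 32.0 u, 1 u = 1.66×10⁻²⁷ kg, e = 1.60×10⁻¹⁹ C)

r ≈ 17.5 m

The kinetic energy gained is K = qV = (1×1.60×10^-19)(1.07×10^4) = 1.71×10^-15 J.
v = √(2K/m) = 2.54×10^5 m/s.
r = mv/(qB) = (5.31×10^-26)(2.54×10^5) / [(1×1.60×10^-19)(4.82×10^-3)] = 17.5 m.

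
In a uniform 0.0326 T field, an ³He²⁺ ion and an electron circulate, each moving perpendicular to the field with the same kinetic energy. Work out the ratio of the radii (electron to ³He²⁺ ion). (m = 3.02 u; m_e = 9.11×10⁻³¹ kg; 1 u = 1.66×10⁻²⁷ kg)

r = √(2mK)/(qB) ⇒ at equal K, r ∝ √m/q.
r_{electron}/r_{³He²⁺ ion} = 0.0270.

ratio ≈ 0.0270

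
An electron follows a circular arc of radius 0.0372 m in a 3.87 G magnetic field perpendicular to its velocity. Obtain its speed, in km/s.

v ≈ 2530 km/s

From qvB = mv²/r, v = qBr/m.
v = (1×1.60×10^-19)(3.87×10^-4)(0.0372) / (9.11×10^-31) = 2.53×10^6 m/s.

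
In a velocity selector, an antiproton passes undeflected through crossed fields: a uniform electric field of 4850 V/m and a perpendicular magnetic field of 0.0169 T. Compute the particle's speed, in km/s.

v ≈ 287 km/s

For zero net force, qE = qvB, so v = E/B.
v = (4850) / (0.0169) = 2.87×10^5 m/s.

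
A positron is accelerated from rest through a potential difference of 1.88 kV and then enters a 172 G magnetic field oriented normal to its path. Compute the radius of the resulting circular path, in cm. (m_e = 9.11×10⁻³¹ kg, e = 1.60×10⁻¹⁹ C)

r ≈ 0.851 cm

The kinetic energy gained is K = qV = (1×1.60×10^-19)(1880) = 3.01×10^-16 J.
v = √(2K/m) = 2.57×10^7 m/s.
r = mv/(qB) = (9.11×10^-31)(2.57×10^7) / [(1×1.60×10^-19)(0.0172)] = 8.51×10^-3 m.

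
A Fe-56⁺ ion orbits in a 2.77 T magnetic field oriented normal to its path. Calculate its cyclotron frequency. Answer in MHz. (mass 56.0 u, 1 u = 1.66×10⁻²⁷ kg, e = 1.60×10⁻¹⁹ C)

f = qB/(2πm) = (1×1.60×10^-19)(2.77) / [2π(9.30×10^-26)] = 7.59×10^5 Hz.

f ≈ 0.759 MHz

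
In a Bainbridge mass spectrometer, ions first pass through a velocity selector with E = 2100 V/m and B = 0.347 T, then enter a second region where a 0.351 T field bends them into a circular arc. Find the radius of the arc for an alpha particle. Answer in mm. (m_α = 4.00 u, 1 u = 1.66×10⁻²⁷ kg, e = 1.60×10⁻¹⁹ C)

r ≈ 0.358 mm

The selector passes v = E/B = 2100/0.347 = 6050 m/s.
In the deflection region, r = mv/(qB₂) = (6.64×10^-27)(6050) / [(2×1.60×10^-19)(0.351)] = 3.58×10^-4 m.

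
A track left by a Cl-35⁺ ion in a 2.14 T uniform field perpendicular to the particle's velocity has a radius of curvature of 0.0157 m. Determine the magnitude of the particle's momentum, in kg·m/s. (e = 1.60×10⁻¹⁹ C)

p ≈ 5.38×10^-21 kg·m/s

Since qvB = mv²/r, the momentum p = mv = qBr.
p = (1×1.60×10^-19)(2.14)(0.0157) = 5.38×10^-21 kg·m/s.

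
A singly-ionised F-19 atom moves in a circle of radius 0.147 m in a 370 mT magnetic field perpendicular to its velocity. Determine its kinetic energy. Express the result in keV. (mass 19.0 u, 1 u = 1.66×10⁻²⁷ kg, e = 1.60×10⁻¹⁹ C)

K ≈ 7.50 keV

v = qBr/m = (1×1.60×10^-19)(0.370)(0.147) / (3.15×10^-26) = 2.76×10^5 m/s.
K = ½mv² = 0.5·(3.15×10^-26)·(2.76×10^5)² = 1.20×10^-15 J = 7.50 keV.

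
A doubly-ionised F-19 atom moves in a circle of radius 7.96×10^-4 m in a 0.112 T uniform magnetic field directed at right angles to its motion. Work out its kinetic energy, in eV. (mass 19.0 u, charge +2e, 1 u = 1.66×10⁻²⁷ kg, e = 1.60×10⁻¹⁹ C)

K ≈ 0.0806 eV

v = qBr/m = (2×1.60×10^-19)(0.112)(7.96×10^-4) / (3.15×10^-26) = 905 m/s.
K = ½mv² = 0.5·(3.15×10^-26)·(905)² = 1.29×10^-20 J = 0.0806 eV.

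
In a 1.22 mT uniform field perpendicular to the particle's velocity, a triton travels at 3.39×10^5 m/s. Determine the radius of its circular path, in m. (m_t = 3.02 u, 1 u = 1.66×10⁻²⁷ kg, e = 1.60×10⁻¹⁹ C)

r ≈ 8.71 m

The magnetic force provides the centripetal force: qvB = mv²/r, so r = mv/(qB).
r = (5.01×10^-27 kg)(3.39×10^5 m/s) / [(1×1.60×10^-19 C)(1.22×10^-3 T)] = 8.71 m.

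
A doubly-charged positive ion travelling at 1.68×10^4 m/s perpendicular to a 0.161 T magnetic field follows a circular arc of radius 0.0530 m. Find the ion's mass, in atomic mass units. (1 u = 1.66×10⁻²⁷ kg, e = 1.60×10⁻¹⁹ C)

qvB = mv²/r ⇒ m = qBr/v.
m = (2×1.60×10^-19)(0.161)(0.0530) / (1.68×10^4) = 1.63×10^-25 kg = 97.9 u.

m ≈ 97.9 u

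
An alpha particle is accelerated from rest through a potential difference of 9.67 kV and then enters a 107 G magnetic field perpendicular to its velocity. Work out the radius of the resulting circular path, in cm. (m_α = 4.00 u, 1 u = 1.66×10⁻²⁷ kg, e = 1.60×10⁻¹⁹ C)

r ≈ 187 cm

The kinetic energy gained is K = qV = (2×1.60×10^-19)(9670) = 3.09×10^-15 J.
v = √(2K/m) = 9.65×10^5 m/s.
r = mv/(qB) = (6.64×10^-27)(9.65×10^5) / [(2×1.60×10^-19)(0.0107)] = 1.87 m.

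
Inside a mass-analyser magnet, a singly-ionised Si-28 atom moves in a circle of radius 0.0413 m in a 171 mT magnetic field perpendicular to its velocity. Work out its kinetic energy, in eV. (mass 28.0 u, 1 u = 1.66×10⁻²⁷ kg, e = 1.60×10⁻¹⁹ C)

v = qBr/m = (1×1.60×10^-19)(0.171)(0.0413) / (4.65×10^-26) = 2.43×10^4 m/s.
K = ½mv² = 0.5·(4.65×10^-26)·(2.43×10^4)² = 1.37×10^-17 J = 85.8 eV.

K ≈ 85.8 eV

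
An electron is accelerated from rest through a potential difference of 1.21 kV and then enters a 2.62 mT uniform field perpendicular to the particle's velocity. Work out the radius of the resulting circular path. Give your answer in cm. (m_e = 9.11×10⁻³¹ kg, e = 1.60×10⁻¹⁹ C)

r ≈ 4.48 cm

The kinetic energy gained is K = qV = (1×1.60×10^-19)(1210) = 1.94×10^-16 J.
v = √(2K/m) = 2.06×10^7 m/s.
r = mv/(qB) = (9.11×10^-31)(2.06×10^7) / [(1×1.60×10^-19)(2.62×10^-3)] = 0.0448 m.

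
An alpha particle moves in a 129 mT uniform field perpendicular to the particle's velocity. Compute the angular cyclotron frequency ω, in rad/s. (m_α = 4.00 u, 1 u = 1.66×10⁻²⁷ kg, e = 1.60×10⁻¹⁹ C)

ω ≈ 6.22×10^6 rad/s

ω = qB/m = (2×1.60×10^-19)(0.129) / (6.64×10^-27) = 6.22×10^6 rad/s.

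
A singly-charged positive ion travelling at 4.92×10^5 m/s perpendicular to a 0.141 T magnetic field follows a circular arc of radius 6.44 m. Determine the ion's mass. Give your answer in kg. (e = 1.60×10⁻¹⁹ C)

m ≈ 2.95×10^-25 kg

qvB = mv²/r ⇒ m = qBr/v.
m = (1×1.60×10^-19)(0.141)(6.44) / (4.92×10^5) = 2.95×10^-25 kg.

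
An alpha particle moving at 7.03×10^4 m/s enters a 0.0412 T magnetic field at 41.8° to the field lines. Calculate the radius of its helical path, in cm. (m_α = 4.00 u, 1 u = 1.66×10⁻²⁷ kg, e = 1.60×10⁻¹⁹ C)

Only the perpendicular component v⊥ = v sin41.8° = 4.69×10^4 m/s is bent by the field.
r = m v⊥ /(qB) = (6.64×10^-27)(4.69×10^4) / [(2×1.60×10^-19)(0.0412)] = 0.0236 m.

r ≈ 2.36 cm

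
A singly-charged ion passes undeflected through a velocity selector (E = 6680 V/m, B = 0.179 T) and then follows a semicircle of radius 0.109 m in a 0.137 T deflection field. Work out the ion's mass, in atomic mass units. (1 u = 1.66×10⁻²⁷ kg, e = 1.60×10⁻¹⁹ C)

m ≈ 38.6 u

v = E/B₁ = 3.73×10^4 m/s.
From r = mv/(qB₂), m = qB₂r/v = (1×1.60×10^-19)(0.137)(0.109) / (3.73×10^4) = 6.40×10^-26 kg.
In atomic mass units: m = 6.40×10^-26 / 1.66×10^-27 = 38.6 u.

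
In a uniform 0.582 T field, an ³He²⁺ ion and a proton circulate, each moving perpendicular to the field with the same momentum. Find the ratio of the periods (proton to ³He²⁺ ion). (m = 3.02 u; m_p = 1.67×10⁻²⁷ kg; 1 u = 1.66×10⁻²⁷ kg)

ratio ≈ 0.666

T = 2πm/(qB) is independent of speed, so T₂/T₁ = (m₂/q₂)/(m₁/q₁).
T_{proton}/T_{³He²⁺ ion} = (1.67×10^-27/1e) / (5.01×10^-27/2e) = 0.666.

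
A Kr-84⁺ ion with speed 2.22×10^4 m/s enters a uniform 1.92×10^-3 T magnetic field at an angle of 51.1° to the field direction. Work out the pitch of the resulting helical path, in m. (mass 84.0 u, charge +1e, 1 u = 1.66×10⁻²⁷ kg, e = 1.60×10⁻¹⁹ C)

pitch ≈ 39.8 m

The velocity component along B is v∥ = v cos51.1° = 1.39×10^4 m/s.
The cyclotron period T = 2πm/(qB) = 2.85×10^-3 s is set by m, q, B alone.
Pitch = v∥·T = (1.39×10^4)(2.85×10^-3) = 39.8 m.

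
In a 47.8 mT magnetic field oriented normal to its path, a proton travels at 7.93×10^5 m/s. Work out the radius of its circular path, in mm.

The magnetic force provides the centripetal force: qvB = mv²/r, so r = mv/(qB).
r = (1.67×10^-27 kg)(7.93×10^5 m/s) / [(1×1.60×10^-19 C)(0.0478 T)] = 0.173 m.

r ≈ 173 mm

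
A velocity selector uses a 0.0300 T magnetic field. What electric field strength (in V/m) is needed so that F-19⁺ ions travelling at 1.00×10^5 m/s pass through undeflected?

E ≈ 3000 V/m

qE = qvB ⇒ E = vB = (1.00×10^5)(0.0300) = 3000 V/m.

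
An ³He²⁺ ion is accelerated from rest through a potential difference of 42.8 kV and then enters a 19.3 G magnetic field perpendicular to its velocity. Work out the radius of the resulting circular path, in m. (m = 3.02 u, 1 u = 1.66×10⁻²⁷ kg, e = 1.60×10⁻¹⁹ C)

The kinetic energy gained is K = qV = (2×1.60×10^-19)(4.28×10^4) = 1.37×10^-14 J.
v = √(2K/m) = 2.34×10^6 m/s.
r = mv/(qB) = (5.01×10^-27)(2.34×10^6) / [(2×1.60×10^-19)(1.93×10^-3)] = 19.0 m.

r ≈ 19.0 m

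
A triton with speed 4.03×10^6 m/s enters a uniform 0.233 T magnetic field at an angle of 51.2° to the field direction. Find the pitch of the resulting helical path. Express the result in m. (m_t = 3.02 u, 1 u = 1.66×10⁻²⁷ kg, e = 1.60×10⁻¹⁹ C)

pitch ≈ 2.13 m

The velocity component along B is v∥ = v cos51.2° = 2.53×10^6 m/s.
The cyclotron period T = 2πm/(qB) = 8.45×10^-7 s is set by m, q, B alone.
Pitch = v∥·T = (2.53×10^6)(8.45×10^-7) = 2.13 m.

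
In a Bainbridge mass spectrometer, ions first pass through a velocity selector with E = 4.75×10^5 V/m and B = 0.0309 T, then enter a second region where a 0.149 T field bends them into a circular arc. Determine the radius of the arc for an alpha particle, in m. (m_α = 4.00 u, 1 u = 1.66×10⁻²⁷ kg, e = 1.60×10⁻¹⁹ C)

r ≈ 2.14 m

The selector passes v = E/B = 4.75×10^5/0.0309 = 1.54×10^7 m/s.
In the deflection region, r = mv/(qB₂) = (6.64×10^-27)(1.54×10^7) / [(2×1.60×10^-19)(0.149)] = 2.14 m.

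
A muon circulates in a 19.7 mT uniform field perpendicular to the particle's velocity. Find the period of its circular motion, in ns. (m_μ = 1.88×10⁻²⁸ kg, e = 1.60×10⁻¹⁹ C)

T ≈ 375 ns

The cyclotron period is independent of speed: T = 2πm/(qB).
T = 2π(1.88×10^-28) / [(1×1.60×10^-19)(0.0197)] = 3.75×10^-7 s.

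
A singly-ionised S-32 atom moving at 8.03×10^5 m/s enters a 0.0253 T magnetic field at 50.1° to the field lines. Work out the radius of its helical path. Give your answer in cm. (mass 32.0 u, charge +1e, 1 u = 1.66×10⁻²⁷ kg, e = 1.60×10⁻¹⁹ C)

r ≈ 808 cm

Only the perpendicular component v⊥ = v sin50.1° = 6.16×10^5 m/s is bent by the field.
r = m v⊥ /(qB) = (5.31×10^-26)(6.16×10^5) / [(1×1.60×10^-19)(0.0253)] = 8.08 m.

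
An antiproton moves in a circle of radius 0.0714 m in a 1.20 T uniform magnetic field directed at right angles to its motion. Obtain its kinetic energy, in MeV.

v = qBr/m = (1×1.60×10^-19)(1.20)(0.0714) / (1.67×10^-27) = 8.21×10^6 m/s.
K = ½mv² = 0.5·(1.67×10^-27)·(8.21×10^6)² = 5.63×10^-14 J = 0.352 MeV.

K ≈ 0.352 MeV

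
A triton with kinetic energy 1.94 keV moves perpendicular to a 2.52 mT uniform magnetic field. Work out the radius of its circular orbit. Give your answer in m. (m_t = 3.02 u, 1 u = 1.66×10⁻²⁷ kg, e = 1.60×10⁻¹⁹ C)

r ≈ 4.38 m

Convert the energy: K = 1.94 keV = 3.10×10^-16 J.
v = √(2K/m) = √(2·3.10×10^-16/5.01×10^-27) = 3.52×10^5 m/s.
r = mv/(qB) = (5.01×10^-27)(3.52×10^5) / [(1×1.60×10^-19)(2.52×10^-3)] = 4.38 m.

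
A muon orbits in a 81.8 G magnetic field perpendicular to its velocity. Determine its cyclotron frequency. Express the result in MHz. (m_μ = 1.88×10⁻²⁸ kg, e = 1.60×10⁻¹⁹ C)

f = qB/(2πm) = (1×1.60×10^-19)(8.18×10^-3) / [2π(1.88×10^-28)] = 1.11×10^6 Hz.

f ≈ 1.11 MHz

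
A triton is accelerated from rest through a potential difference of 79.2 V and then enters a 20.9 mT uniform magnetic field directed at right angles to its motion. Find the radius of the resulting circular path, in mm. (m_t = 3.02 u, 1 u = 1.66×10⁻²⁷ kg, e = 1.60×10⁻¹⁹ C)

The kinetic energy gained is K = qV = (1×1.60×10^-19)(79.2) = 1.27×10^-17 J.
v = √(2K/m) = 7.11×10^4 m/s.
r = mv/(qB) = (5.01×10^-27)(7.11×10^4) / [(1×1.60×10^-19)(0.0209)] = 0.107 m.

r ≈ 107 mm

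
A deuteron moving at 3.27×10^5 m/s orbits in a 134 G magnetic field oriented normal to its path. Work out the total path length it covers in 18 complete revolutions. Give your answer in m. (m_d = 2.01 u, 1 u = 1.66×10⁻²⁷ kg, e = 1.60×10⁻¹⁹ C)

L ≈ 57.6 m

r = mv/(qB) = 0.509 m, so one revolution covers 2πr = 3.20 m.
In 18 revolutions: L = 18·2πr = 57.6 m.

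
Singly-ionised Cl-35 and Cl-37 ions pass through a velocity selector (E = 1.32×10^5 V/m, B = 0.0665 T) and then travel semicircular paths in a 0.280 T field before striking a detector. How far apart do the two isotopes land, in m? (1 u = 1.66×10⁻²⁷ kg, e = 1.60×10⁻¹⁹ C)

Δd ≈ 0.294 m

Both emerge at v = E/B₁ = 1.98×10^6 m/s.
r = mv/(qB₂), so r₁ = 2.574 m and r₂ = 2.721 m, giving Δr = 0.147 m.
After a semicircle each ion lands a diameter 2r from the entry slit, so the separation is 2Δr = 0.294 m.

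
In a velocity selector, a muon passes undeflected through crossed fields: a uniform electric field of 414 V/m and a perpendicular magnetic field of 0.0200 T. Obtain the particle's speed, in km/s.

For zero net force, qE = qvB, so v = E/B.
v = (414) / (0.0200) = 2.07×10^4 m/s.

v ≈ 20.7 km/s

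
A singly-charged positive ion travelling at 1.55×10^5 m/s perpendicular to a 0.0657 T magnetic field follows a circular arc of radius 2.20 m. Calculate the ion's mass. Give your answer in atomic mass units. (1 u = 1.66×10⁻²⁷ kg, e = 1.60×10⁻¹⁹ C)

m ≈ 89.9 u

qvB = mv²/r ⇒ m = qBr/v.
m = (1×1.60×10^-19)(0.0657)(2.20) / (1.55×10^5) = 1.49×10^-25 kg = 89.9 u.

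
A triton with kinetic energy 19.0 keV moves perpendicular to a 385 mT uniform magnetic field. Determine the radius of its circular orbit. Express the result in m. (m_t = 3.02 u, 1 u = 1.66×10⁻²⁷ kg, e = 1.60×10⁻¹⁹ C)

Convert the energy: K = 19.0 keV = 3.04×10^-15 J.
v = √(2K/m) = √(2·3.04×10^-15/5.01×10^-27) = 1.10×10^6 m/s.
r = mv/(qB) = (5.01×10^-27)(1.10×10^6) / [(1×1.60×10^-19)(0.385)] = 0.0896 m.

r ≈ 0.0896 m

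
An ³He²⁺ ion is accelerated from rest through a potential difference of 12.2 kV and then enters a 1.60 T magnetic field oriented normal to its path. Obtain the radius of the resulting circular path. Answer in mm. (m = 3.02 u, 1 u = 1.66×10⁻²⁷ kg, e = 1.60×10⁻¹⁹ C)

The kinetic energy gained is K = qV = (2×1.60×10^-19)(1.22×10^4) = 3.90×10^-15 J.
v = √(2K/m) = 1.25×10^6 m/s.
r = mv/(qB) = (5.01×10^-27)(1.25×10^6) / [(2×1.60×10^-19)(1.60)] = 0.0122 m.

r ≈ 12.2 mm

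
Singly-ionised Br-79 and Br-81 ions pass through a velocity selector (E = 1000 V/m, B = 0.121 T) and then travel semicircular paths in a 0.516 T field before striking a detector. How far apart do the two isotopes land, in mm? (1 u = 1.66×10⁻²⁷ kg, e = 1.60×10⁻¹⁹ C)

Both emerge at v = E/B₁ = 8260 m/s.
r = mv/(qB₂), so r₁ = 0.013127 m and r₂ = 0.013460 m, giving Δr = 3.32×10^-4 m.
After a semicircle each ion lands a diameter 2r from the entry slit, so the separation is 2Δr = 6.65×10^-4 m.

Δd ≈ 0.665 mm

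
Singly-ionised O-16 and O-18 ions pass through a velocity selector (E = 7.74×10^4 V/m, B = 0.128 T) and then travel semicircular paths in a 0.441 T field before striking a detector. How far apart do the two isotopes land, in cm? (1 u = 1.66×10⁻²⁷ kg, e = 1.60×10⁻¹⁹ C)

Both emerge at v = E/B₁ = 6.05×10^5 m/s.
r = mv/(qB₂), so r₁ = 0.2276 m and r₂ = 0.2561 m, giving Δr = 0.0285 m.
After a semicircle each ion lands a diameter 2r from the entry slit, so the separation is 2Δr = 0.0569 m.

Δd ≈ 5.69 cm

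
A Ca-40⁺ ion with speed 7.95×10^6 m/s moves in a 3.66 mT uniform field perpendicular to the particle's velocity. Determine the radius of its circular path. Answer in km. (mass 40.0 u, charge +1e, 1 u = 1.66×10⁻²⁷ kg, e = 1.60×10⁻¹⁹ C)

r ≈ 0.901 km

The magnetic force provides the centripetal force: qvB = mv²/r, so r = mv/(qB).
r = (6.64×10^-26 kg)(7.95×10^6 m/s) / [(1×1.60×10^-19 C)(3.66×10^-3 T)] = 901 m.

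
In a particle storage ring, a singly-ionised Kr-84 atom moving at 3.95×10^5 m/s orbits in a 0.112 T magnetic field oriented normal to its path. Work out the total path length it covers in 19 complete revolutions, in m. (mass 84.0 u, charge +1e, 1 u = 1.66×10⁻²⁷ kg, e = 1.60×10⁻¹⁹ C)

L ≈ 367 m

r = mv/(qB) = 3.07 m, so one revolution covers 2πr = 19.3 m.
In 19 revolutions: L = 19·2πr = 367 m.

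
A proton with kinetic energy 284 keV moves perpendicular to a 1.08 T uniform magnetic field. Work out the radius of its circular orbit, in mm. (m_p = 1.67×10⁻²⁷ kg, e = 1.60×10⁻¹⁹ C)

r ≈ 71.3 mm

Convert the energy: K = 284 keV = 4.54×10^-14 J.
v = √(2K/m) = √(2·4.54×10^-14/1.67×10^-27) = 7.38×10^6 m/s.
r = mv/(qB) = (1.67×10^-27)(7.38×10^6) / [(1×1.60×10^-19)(1.08)] = 0.0713 m.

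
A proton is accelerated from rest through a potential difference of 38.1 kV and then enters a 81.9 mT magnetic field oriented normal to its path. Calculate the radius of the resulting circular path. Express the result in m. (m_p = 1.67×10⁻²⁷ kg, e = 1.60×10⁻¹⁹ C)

The kinetic energy gained is K = qV = (1×1.60×10^-19)(3.81×10^4) = 6.10×10^-15 J.
v = √(2K/m) = 2.70×10^6 m/s.
r = mv/(qB) = (1.67×10^-27)(2.70×10^6) / [(1×1.60×10^-19)(0.0819)] = 0.344 m.

r ≈ 0.344 m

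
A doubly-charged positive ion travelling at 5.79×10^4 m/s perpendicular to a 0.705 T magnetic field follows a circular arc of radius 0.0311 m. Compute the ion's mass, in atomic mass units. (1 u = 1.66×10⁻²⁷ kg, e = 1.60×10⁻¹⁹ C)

m ≈ 73.0 u

qvB = mv²/r ⇒ m = qBr/v.
m = (2×1.60×10^-19)(0.705)(0.0311) / (5.79×10^4) = 1.21×10^-25 kg = 73.0 u.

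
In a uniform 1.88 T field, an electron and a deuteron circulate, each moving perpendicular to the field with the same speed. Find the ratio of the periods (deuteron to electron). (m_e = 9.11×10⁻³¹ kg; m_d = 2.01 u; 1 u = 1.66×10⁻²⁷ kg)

ratio ≈ 3660

T = 2πm/(qB) is independent of speed, so T₂/T₁ = (m₂/q₂)/(m₁/q₁).
T_{deuteron}/T_{electron} = (3.34×10^-27/1e) / (9.11×10^-31/1e) = 3660.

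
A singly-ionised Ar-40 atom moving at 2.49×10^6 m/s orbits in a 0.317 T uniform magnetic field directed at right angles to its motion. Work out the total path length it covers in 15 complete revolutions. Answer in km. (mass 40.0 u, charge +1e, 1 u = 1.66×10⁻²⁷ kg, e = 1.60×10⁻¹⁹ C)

L ≈ 0.307 km

r = mv/(qB) = 3.26 m, so one revolution covers 2πr = 20.5 m.
In 15 revolutions: L = 15·2πr = 307 m.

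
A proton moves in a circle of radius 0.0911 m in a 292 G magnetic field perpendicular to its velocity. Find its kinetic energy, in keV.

v = qBr/m = (1×1.60×10^-19)(0.0292)(0.0911) / (1.67×10^-27) = 2.55×10^5 m/s.
K = ½mv² = 0.5·(1.67×10^-27)·(2.55×10^5)² = 5.42×10^-17 J = 0.339 keV.

K ≈ 0.339 keV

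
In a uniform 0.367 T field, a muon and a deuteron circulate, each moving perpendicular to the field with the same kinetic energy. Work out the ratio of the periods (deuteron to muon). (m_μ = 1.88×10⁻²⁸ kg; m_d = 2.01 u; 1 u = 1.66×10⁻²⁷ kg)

T = 2πm/(qB) is independent of speed, so T₂/T₁ = (m₂/q₂)/(m₁/q₁).
T_{deuteron}/T_{muon} = (3.34×10^-27/1e) / (1.88×10^-28/1e) = 17.7.

ratio ≈ 17.7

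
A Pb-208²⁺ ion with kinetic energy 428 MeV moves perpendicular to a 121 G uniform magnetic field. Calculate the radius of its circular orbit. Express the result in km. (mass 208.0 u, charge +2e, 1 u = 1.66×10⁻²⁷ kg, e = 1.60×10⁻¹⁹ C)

r ≈ 1.78 km

Convert the energy: K = 428 MeV = 6.85×10^-11 J.
v = √(2K/m) = √(2·6.85×10^-11/3.45×10^-25) = 1.99×10^7 m/s.
r = mv/(qB) = (3.45×10^-25)(1.99×10^7) / [(2×1.60×10^-19)(0.0121)] = 1780 m.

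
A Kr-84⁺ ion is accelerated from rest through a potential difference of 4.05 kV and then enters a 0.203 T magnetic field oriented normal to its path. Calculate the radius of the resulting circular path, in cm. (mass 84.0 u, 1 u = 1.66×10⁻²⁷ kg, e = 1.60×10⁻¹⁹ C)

r ≈ 41.4 cm

The kinetic energy gained is K = qV = (1×1.60×10^-19)(4050) = 6.48×10^-16 J.
v = √(2K/m) = 9.64×10^4 m/s.
r = mv/(qB) = (1.39×10^-25)(9.64×10^4) / [(1×1.60×10^-19)(0.203)] = 0.414 m.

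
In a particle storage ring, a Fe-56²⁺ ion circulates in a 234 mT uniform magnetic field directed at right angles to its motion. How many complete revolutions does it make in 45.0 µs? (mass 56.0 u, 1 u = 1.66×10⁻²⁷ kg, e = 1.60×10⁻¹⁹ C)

N = 5

T = 2πm/(qB) = 2π(9.296×10^-26) / [(2×1.60×10^-19)(0.234)] = 7.8003×10^-6 s.
N = t/T = 4.50×10^-5 / 7.8003×10^-6 ≈ 5.77, so 5 complete revolutions.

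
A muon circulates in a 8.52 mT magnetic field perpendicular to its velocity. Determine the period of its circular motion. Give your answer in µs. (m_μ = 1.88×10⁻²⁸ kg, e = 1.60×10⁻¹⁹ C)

The cyclotron period is independent of speed: T = 2πm/(qB).
T = 2π(1.88×10^-28) / [(1×1.60×10^-19)(8.52×10^-3)] = 8.67×10^-7 s.

T ≈ 0.867 µs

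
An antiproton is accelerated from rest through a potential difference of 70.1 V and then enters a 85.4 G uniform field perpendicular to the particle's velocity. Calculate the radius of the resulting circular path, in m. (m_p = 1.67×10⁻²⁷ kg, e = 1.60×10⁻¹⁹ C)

r ≈ 0.142 m

The kinetic energy gained is K = qV = (1×1.60×10^-19)(70.1) = 1.12×10^-17 J.
v = √(2K/m) = 1.16×10^5 m/s.
r = mv/(qB) = (1.67×10^-27)(1.16×10^5) / [(1×1.60×10^-19)(8.54×10^-3)] = 0.142 m.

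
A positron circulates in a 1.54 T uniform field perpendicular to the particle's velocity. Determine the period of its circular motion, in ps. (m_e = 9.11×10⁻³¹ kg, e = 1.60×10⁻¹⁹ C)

T ≈ 23.2 ps

The cyclotron period is independent of speed: T = 2πm/(qB).
T = 2π(9.11×10^-31) / [(1×1.60×10^-19)(1.54)] = 2.32×10^-11 s.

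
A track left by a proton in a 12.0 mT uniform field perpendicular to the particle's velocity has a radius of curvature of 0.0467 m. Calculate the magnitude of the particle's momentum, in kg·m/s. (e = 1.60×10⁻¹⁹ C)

p ≈ 8.97×10^-23 kg·m/s

Since qvB = mv²/r, the momentum p = mv = qBr.
p = (1×1.60×10^-19)(0.0120)(0.0467) = 8.97×10^-23 kg·m/s.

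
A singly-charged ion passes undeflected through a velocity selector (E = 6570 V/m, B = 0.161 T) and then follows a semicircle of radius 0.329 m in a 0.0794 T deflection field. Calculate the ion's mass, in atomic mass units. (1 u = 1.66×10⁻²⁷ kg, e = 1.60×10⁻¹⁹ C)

v = E/B₁ = 4.08×10^4 m/s.
From r = mv/(qB₂), m = qB₂r/v = (1×1.60×10^-19)(0.0794)(0.329) / (4.08×10^4) = 1.02×10^-25 kg.
In atomic mass units: m = 1.02×10^-25 / 1.66×10^-27 = 61.7 u.

m ≈ 61.7 u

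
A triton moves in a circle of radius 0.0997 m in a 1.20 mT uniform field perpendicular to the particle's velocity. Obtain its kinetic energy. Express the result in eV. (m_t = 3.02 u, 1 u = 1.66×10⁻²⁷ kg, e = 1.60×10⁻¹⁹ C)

K ≈ 0.228 eV

v = qBr/m = (1×1.60×10^-19)(1.20×10^-3)(0.0997) / (5.01×10^-27) = 3820 m/s.
K = ½mv² = 0.5·(5.01×10^-27)·(3820)² = 3.65×10^-20 J = 0.228 eV.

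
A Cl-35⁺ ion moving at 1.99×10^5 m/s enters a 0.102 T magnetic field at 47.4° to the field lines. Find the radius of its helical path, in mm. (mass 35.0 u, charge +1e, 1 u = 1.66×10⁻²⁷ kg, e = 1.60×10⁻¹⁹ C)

r ≈ 521 mm

Only the perpendicular component v⊥ = v sin47.4° = 1.46×10^5 m/s is bent by the field.
r = m v⊥ /(qB) = (5.81×10^-26)(1.46×10^5) / [(1×1.60×10^-19)(0.102)] = 0.521 m.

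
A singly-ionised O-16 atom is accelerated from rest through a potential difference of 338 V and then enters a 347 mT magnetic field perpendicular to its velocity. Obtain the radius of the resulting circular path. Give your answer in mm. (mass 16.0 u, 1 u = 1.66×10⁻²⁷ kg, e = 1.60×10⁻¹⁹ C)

The kinetic energy gained is K = qV = (1×1.60×10^-19)(338) = 5.41×10^-17 J.
v = √(2K/m) = 6.38×10^4 m/s.
r = mv/(qB) = (2.66×10^-26)(6.38×10^4) / [(1×1.60×10^-19)(0.347)] = 0.0305 m.

r ≈ 30.5 mm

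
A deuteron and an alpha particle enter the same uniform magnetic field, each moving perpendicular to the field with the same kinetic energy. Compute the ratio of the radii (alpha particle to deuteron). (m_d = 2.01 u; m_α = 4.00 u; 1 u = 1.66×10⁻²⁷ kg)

r = √(2mK)/(qB) ⇒ at equal K, r ∝ √m/q.
r_{alpha particle}/r_{deuteron} = 0.705.

ratio ≈ 0.705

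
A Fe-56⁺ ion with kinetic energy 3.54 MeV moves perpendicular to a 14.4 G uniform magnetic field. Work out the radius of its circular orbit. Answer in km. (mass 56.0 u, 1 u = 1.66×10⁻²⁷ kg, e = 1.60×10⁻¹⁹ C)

Convert the energy: K = 3.54 MeV = 5.66×10^-13 J.
v = √(2K/m) = √(2·5.66×10^-13/9.30×10^-26) = 3.49×10^6 m/s.
r = mv/(qB) = (9.30×10^-26)(3.49×10^6) / [(1×1.60×10^-19)(1.44×10^-3)] = 1410 m.

r ≈ 1.41 km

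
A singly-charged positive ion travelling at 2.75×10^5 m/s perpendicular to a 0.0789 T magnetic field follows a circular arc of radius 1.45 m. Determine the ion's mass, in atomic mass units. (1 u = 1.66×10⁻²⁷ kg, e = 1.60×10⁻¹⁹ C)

qvB = mv²/r ⇒ m = qBr/v.
m = (1×1.60×10^-19)(0.0789)(1.45) / (2.75×10^5) = 6.66×10^-26 kg = 40.1 u.

m ≈ 40.1 u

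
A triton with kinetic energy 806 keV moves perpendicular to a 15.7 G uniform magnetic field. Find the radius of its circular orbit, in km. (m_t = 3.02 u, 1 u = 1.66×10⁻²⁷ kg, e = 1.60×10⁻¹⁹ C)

r ≈ 0.143 km

Convert the energy: K = 806 keV = 1.29×10^-13 J.
v = √(2K/m) = √(2·1.29×10^-13/5.01×10^-27) = 7.17×10^6 m/s.
r = mv/(qB) = (5.01×10^-27)(7.17×10^6) / [(1×1.60×10^-19)(1.57×10^-3)] = 143 m.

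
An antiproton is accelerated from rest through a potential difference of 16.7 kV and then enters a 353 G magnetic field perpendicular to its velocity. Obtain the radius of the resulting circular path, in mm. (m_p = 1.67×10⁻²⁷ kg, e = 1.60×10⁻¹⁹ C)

r ≈ 529 mm

The kinetic energy gained is K = qV = (1×1.60×10^-19)(1.67×10^4) = 2.67×10^-15 J.
v = √(2K/m) = 1.79×10^6 m/s.
r = mv/(qB) = (1.67×10^-27)(1.79×10^6) / [(1×1.60×10^-19)(0.0353)] = 0.529 m.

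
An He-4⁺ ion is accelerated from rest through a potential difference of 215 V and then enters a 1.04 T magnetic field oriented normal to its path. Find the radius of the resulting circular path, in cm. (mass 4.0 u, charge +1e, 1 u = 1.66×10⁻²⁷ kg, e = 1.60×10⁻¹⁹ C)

r ≈ 0.406 cm

The kinetic energy gained is K = qV = (1×1.60×10^-19)(215) = 3.44×10^-17 J.
v = √(2K/m) = 1.02×10^5 m/s.
r = mv/(qB) = (6.64×10^-27)(1.02×10^5) / [(1×1.60×10^-19)(1.04)] = 4.06×10^-3 m.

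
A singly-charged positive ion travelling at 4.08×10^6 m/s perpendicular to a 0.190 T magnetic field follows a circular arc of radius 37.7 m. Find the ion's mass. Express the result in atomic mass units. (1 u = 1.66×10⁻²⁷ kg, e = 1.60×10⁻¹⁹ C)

qvB = mv²/r ⇒ m = qBr/v.
m = (1×1.60×10^-19)(0.190)(37.7) / (4.08×10^6) = 2.81×10^-25 kg = 169 u.

m ≈ 169 u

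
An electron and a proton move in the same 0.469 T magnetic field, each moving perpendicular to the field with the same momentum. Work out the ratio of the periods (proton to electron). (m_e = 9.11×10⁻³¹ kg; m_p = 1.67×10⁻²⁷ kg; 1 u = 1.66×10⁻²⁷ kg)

T = 2πm/(qB) is independent of speed, so T₂/T₁ = (m₂/q₂)/(m₁/q₁).
T_{proton}/T_{electron} = (1.67×10^-27/1e) / (9.11×10^-31/1e) = 1830.

ratio ≈ 1830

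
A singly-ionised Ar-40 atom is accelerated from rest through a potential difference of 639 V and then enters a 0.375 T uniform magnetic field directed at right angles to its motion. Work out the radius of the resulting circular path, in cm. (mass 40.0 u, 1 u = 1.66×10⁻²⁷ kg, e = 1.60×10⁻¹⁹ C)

r ≈ 6.14 cm

The kinetic energy gained is K = qV = (1×1.60×10^-19)(639) = 1.02×10^-16 J.
v = √(2K/m) = 5.55×10^4 m/s.
r = mv/(qB) = (6.64×10^-26)(5.55×10^4) / [(1×1.60×10^-19)(0.375)] = 0.0614 m.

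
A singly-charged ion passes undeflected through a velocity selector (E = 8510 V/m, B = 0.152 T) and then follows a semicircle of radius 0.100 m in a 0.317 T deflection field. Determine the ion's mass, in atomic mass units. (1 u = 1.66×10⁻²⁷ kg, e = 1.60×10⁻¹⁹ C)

v = E/B₁ = 5.60×10^4 m/s.
From r = mv/(qB₂), m = qB₂r/v = (1×1.60×10^-19)(0.317)(0.100) / (5.60×10^4) = 9.06×10^-26 kg.
In atomic mass units: m = 9.06×10^-26 / 1.66×10^-27 = 54.6 u.

m ≈ 54.6 u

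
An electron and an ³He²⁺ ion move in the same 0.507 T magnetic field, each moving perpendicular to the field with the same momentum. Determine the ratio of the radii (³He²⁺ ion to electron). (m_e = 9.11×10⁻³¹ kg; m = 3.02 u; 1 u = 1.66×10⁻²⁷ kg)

ratio ≈ 0.500

r = p/(qB) ⇒ at equal p, r ∝ 1/q.
r_{³He²⁺ ion}/r_{electron} = 0.500.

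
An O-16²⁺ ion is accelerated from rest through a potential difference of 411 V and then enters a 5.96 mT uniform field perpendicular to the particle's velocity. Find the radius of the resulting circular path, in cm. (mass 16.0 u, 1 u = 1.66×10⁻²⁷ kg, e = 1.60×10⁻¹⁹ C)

The kinetic energy gained is K = qV = (2×1.60×10^-19)(411) = 1.32×10^-16 J.
v = √(2K/m) = 9.95×10^4 m/s.
r = mv/(qB) = (2.66×10^-26)(9.95×10^4) / [(2×1.60×10^-19)(5.96×10^-3)] = 1.39 m.

r ≈ 139 cm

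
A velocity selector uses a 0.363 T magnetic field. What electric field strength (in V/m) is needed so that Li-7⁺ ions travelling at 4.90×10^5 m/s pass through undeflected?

qE = qvB ⇒ E = vB = (4.90×10^5)(0.363) = 1.78×10^5 V/m.

E ≈ 1.78×10^5 V/m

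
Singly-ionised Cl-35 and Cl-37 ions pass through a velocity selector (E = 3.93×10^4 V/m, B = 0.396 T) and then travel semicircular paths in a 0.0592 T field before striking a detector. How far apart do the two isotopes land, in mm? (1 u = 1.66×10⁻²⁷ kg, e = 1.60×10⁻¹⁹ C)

Δd ≈ 69.6 mm

Both emerge at v = E/B₁ = 9.92×10^4 m/s.
r = mv/(qB₂), so r₁ = 0.6087 m and r₂ = 0.6435 m, giving Δr = 0.0348 m.
After a semicircle each ion lands a diameter 2r from the entry slit, so the separation is 2Δr = 0.0696 m.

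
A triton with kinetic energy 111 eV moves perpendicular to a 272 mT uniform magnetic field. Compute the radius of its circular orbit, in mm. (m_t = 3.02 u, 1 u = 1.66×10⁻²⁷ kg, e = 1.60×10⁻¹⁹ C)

r ≈ 9.70 mm

Convert the energy: K = 111 eV = 1.78×10^-17 J.
v = √(2K/m) = √(2·1.78×10^-17/5.01×10^-27) = 8.42×10^4 m/s.
r = mv/(qB) = (5.01×10^-27)(8.42×10^4) / [(1×1.60×10^-19)(0.272)] = 9.70×10^-3 m.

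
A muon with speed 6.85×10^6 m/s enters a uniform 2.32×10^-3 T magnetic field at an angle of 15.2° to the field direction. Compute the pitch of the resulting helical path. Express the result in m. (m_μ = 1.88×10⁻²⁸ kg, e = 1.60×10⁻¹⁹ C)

The velocity component along B is v∥ = v cos15.2° = 6.61×10^6 m/s.
The cyclotron period T = 2πm/(qB) = 3.18×10^-6 s is set by m, q, B alone.
Pitch = v∥·T = (6.61×10^6)(3.18×10^-6) = 21.0 m.

pitch ≈ 21.0 m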